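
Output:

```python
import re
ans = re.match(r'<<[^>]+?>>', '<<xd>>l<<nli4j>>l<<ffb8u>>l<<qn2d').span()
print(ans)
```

(0, 6)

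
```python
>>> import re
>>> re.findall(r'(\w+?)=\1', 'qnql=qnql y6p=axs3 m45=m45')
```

A backreference is literal: `\1` must see the identical characters the first group matched.
One capturing group, so `findall` returns just the captured substring from each match — 2 in all.

['qnql', 'm45']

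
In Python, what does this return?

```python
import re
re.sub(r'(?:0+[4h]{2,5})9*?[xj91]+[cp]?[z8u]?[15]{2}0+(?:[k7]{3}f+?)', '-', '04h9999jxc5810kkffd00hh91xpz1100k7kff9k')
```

This matches one or more of the literal '0', then 2 to 5 of one of [4h] (non-capturing group); then zero or more of a literal '9' (lazy), then one or more of one of [xj91]; then optionally one of [cp]; then optionally one of [z8u], then exactly 2 of one of [15], then one or more of the literal '0'; then exactly 3 of one of [k7], then one or more of a literal 'f' (lazy) (non-capturing group).
Matches: at [19:36] → '00hh91xpz1100k7kf'.
Every occurrence is swapped for '-'.

'04h9999jxc5810kkffd-f9k'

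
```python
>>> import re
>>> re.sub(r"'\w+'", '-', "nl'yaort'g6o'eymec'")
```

Matches: at [2:9] → "'yaort'"; at [12:19] → "'eymec'".
Every occurrence is swapped for '-'.

'nl-g6o-'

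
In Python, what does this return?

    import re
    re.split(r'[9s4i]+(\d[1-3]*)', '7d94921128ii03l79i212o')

The pattern matches one or more of one of [9s4i]; then a digit, then zero or more of a character in [1-3] (captured).
Matches to split on: at [2:9] → '9492112'; at [10:14] → 'ii03'; at [16:21] → '9i212'.
With a capturing group present, the delimiter's captured portion is kept in the result list.

['7d', '2112', '8', '03', 'l7', '212', 'o']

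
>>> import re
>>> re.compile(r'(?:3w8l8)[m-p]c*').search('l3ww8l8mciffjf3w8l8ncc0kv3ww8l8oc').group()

'3w8l8ncc'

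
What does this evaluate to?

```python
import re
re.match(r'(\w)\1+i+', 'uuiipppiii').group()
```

'uuii'

`\1` is not a pattern — it's the concrete string captured by group 1, re-applied verbatim.
`re.match` won't scan ahead — the pattern has to work from the very first character.
The match spans [0:4] → 'uuii'.
Captured: group 1 = 'u'.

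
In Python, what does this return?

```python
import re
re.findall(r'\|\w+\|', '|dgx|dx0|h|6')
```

['|dgx|', '|h|']

Walking the string: at [0:5] → '|dgx|'; at [8:11] → '|h|'.
With no groups in the pattern, `findall` gives back each whole match — 2 here.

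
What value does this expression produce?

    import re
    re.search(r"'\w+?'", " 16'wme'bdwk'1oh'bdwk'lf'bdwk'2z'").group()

"'wme'"

Unlike `match`, `search` isn't anchored — it looks for the pattern anywhere in the string.
The match spans [3:8] → "'wme'".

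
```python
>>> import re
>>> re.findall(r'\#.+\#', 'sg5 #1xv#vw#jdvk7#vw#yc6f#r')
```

`findall` yields the raw match text (1 of them) because the pattern has no groups.

['#1xv#vw#jdvk7#vw#yc6f#']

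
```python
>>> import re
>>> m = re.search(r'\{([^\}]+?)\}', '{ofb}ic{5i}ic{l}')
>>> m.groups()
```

('ofb',)

`re.search` tries every starting position until one works.
The match spans [0:5] → '{ofb}'.
Captured: group 1 = 'ofb'.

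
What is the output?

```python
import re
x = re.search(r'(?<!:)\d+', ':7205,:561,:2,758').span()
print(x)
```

(2, 5)

`(?!…)`/`(?<!…)` only lets a position through if the neighbouring text does NOT match; no characters are consumed.
`search` walks the string left to right and returns the first match it finds.
The match spans [2:5] → '205'.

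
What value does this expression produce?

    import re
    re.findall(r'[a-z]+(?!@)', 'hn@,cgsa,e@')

The negative lookahead/lookbehind blocks any match where the forbidden context is present.
Matches: at [0:1] → 'h'; at [4:8] → 'cgsa'.
Since nothing is captured, `findall` lists the 2 matched substrings directly.

['h', 'cgsa']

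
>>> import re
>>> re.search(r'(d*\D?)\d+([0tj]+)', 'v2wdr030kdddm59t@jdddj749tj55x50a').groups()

('dr', '0')

The match spans [3:8] → 'dr030'.
Captured: group 1 = 'dr', group 2 = '0'.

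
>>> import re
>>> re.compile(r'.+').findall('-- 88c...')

No capturing groups, so `findall` returns the 1 full match string.

['-- 88c...']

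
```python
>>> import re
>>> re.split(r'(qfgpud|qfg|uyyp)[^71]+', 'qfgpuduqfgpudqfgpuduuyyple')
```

['', 'qfgpud', '']

The regex engine tests alternatives in the order written; an earlier branch that matches wins even if a later one would match more.
Because the pattern has a capturing group, `split` also inserts each captured text between the pieces.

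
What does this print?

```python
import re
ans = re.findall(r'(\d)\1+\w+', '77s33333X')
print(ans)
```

The backreference `\1` re-matches whatever the first group consumed, character for character.
`findall` collects group 1 from the one match (1 total).

['7']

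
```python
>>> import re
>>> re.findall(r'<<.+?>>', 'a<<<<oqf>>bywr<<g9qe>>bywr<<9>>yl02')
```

['<<<<oqf>>', '<<g9qe>>', '<<9>>']

With the lazy modifier that quantifier settles for the fewest repetitions that let the rest of the pattern succeed (the atoms after it are unaffected and can still be greedy).
With no groups in the pattern, `findall` gives back each whole match — 3 here.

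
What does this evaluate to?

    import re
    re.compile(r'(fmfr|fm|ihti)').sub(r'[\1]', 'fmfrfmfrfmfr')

'[fmfr][fmfr][fmfr]'

`|` is ordered: at each position the engine commits to the first alternative that works.
Matches: at [0:4] → 'fmfr'; at [4:8] → 'fmfr'; at [8:12] → 'fmfr'.
Each match is replaced using the text its own group 1 captured.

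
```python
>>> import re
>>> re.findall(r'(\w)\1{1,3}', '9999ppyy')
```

['9', 'p', 'y']

`\1` has to match the exact text group 1 already captured.
Matches: at [0:4] match '9999', group 1 = '9'; at [4:6] match 'pp', group 1 = 'p'; at [6:8] match 'yy', group 1 = 'y'.
One capturing group, so `findall` returns just the captured substring from each match — 3 in all.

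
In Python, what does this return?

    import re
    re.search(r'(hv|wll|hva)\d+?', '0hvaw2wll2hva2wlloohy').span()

`re.search` tries every starting position until one works.
The match spans [6:10] → 'wll2'.
Captured: group 1 = 'wll'.

(6, 10)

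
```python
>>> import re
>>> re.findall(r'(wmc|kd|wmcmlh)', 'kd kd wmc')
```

Scanning left to right: at [0:2] match 'kd', group 1 = 'kd'; at [3:5] match 'kd', group 1 = 'kd'; at [6:9] match 'wmc', group 1 = 'wmc'.
With a single group, `findall` returns only what that group captured — 3 items.

['kd', 'kd', 'wmc']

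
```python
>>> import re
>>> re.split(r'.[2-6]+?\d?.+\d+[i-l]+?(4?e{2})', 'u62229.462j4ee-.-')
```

['', '4ee', '-.-']

`re.split` interleaves the captured-group text with the surrounding fragments.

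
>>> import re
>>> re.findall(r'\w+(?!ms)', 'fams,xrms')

`(?!…)`/`(?<!…)` only lets a position through if the neighbouring text does NOT match; no characters are consumed.
Walking the string: at [0:4] → 'fams'; at [5:9] → 'xrms'.
With no groups in the pattern, `findall` gives back each whole match — 2 here.

['fams', 'xrms']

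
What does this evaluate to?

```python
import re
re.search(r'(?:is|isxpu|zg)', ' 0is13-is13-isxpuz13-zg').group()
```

Unlike `match`, `search` isn't anchored — it looks for the pattern anywhere in the string.
The match spans [2:4] → 'is'.

'is'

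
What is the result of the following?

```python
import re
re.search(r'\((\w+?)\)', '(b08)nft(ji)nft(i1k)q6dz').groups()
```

('b08',)

The match spans [0:5] → '(b08)'.
Captured: group 1 = 'b08'.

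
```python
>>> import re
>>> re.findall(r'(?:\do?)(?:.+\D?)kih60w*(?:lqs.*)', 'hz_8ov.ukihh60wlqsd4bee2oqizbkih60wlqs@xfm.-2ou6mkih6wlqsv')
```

['8ov.ukihh60wlqsd4bee2oqizbkih60wlqs@xfm.-2ou6mkih6wlqsv']

This matches a digit, then optionally the literal 'o' (non-capturing group); then one or more of any character, then optionally a non-digit (non-capturing group); then the literal 'ki', then the literal 'h60', then zero or more of a literal 'w'; then the literal 'lqs', then zero or more of any character (non-capturing group).
`findall` yields the raw match text (1 of them) because the pattern has no groups.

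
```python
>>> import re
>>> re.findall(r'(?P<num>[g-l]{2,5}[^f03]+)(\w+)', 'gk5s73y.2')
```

[('gk5s7', '3y')]

The pattern matches 2 to 5 of a character in [g-l], then one or more of any character except [f03] (captured as 'num'); then one or more of a word character (captured).
Scanning left to right: at [0:7] match 'gk5s73y', groups = ('gk5s7', '3y').
2 groups means the one result is a tuple of 2 captured strings — 1 here.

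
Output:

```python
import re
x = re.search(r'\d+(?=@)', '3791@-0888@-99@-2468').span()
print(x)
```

(0, 4)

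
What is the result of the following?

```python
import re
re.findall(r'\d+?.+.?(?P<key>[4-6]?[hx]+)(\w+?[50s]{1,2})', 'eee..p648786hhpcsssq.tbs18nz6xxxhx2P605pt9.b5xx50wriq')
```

[('x', '50')]

Pattern: one or more of a digit (lazy), then one or more of any character, then optionally any character; then optionally a character in [4-6], then one or more of one of [hx] (captured as 'key'); then one or more of a word character (lazy), then 1 to 2 of one of [50s] (captured).
Scanning left to right: at [6:49] match '648786hhpcsssq.tbs18nz6xxxhx2P605pt9.b5xx50', groups = ('x', '50').
`findall` packs the 2 group values into a tuple for every match.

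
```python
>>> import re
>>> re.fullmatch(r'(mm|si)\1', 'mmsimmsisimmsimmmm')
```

None

`fullmatch` succeeds only if the pattern covers the string from start to end.
Here the pattern can't cover the whole string, so the call returns None.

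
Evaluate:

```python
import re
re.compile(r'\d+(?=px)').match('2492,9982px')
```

Lookahead/lookbehind check context without consuming it, so the matched span excludes the asserted characters.
With `match`, the pattern is implicitly anchored at the beginning.
Here the pattern fails at index 0, so the call returns None.

None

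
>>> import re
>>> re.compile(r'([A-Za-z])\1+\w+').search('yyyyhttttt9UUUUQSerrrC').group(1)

`\1` is not a pattern — it's the concrete string captured by group 1, re-applied verbatim.
`search` walks the string left to right and returns the first match it finds.
The match spans [0:22] → 'yyyyhttttt9UUUUQSerrrC'.
Captured: group 1 = 'y'.

'y'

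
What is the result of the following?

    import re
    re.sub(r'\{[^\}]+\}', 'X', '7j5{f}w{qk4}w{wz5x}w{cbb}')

'7j5XwXwXwX'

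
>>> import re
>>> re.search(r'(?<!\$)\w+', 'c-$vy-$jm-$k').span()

(0, 1)

A negative assertion filters positions out without eating any characters.
`search` walks the string left to right and returns the first match it finds.
The match spans [0:1] → 'c'.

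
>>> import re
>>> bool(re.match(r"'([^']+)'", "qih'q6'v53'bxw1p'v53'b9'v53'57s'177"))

False

With `match`, the pattern is implicitly anchored at the beginning.
Here position 0 doesn't satisfy it, so the call returns None, and `bool(None)` is False.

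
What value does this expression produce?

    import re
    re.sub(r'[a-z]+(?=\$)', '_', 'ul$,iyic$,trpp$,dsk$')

'_$,_$,_$,_$'

Lookahead/lookbehind check context without consuming it, so the matched span excludes the asserted characters.
Every occurrence is swapped for '_'.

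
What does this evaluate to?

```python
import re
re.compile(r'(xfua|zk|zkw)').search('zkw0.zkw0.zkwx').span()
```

(0, 2)

`|` is ordered: at each position the engine commits to the first alternative that works.
The match spans [0:2] → 'zk'.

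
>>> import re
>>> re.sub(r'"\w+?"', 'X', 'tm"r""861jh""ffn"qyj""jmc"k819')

Matches: at [2:5] → '"r"'; at [5:12] → '"861jh"'; at [12:17] → '"ffn"'; at [21:26] → '"jmc"'.
Each match is replaced by 'X'.

'tmXXXqyj"Xk819'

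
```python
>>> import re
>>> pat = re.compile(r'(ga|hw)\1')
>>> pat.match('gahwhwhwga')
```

The backreference `\1` re-matches whatever the first group consumed, character for character.
With `match`, the pattern is implicitly anchored at the beginning.
Here position 0 doesn't satisfy it, so the call returns None.

None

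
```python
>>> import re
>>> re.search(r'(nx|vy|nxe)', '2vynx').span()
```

`search` walks the string left to right and returns the first match it finds.
The match spans [1:3] → 'vy'.
Captured: group 1 = 'vy'.

(1, 3)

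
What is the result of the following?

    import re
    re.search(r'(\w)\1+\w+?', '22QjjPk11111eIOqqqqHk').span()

(0, 3)

After group 1 captures some text, `\1` only succeeds where that same text appears again.
`search` walks the string left to right and returns the first match it finds.
The match spans [0:3] → '22Q'.
Captured: group 1 = '2'.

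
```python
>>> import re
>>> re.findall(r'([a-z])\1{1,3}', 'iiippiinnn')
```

['i', 'p', 'i', 'n']

`\1` has to match the exact text group 1 already captured.
Scanning left to right: at [0:3] match 'iii', group 1 = 'i'; at [3:5] match 'pp', group 1 = 'p'; at [5:7] match 'ii', group 1 = 'i'; at [7:10] match 'nnn', group 1 = 'n'.
One capturing group, so `findall` returns just the captured substring from each match — 4 in all.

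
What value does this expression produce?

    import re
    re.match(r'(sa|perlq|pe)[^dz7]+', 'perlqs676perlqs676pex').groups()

('perlq',)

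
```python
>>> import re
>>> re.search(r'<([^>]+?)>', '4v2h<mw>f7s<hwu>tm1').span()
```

(4, 8)

`search` walks the string left to right and returns the first match it finds.
The match spans [4:8] → '<mw>'.
Captured: group 1 = 'mw'.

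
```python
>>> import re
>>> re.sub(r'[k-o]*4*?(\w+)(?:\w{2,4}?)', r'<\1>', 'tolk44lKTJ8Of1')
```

'<tolk44lKTJ8O>'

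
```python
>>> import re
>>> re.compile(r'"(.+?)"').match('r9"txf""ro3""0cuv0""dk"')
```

`re.match` won't scan ahead — the pattern has to work from the very first character.
Here the pattern fails at index 0, so the call returns None.

None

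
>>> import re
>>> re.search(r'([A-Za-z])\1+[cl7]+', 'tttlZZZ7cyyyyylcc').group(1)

`\1` has to match the exact text group 1 already captured.
`re.search` scans for the first position where the pattern succeeds.
The match spans [0:4] → 'tttl'.
Captured: group 1 = 't'.

't'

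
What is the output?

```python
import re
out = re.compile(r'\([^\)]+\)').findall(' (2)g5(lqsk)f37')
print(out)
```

Scanning left to right: at [1:4] → '(2)'; at [6:12] → '(lqsk)'.
With no groups in the pattern, `findall` gives back each whole match — 2 here.

['(2)', '(lqsk)']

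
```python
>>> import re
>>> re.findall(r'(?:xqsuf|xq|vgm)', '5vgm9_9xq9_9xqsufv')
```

['vgm', 'xq', 'xqsuf']

`|` is ordered: at each position the engine commits to the first alternative that works.
Walking the string: at [1:4] → 'vgm'; at [7:9] → 'xq'; at [12:17] → 'xqsuf'.
With no groups in the pattern, `findall` gives back each whole match — 3 here.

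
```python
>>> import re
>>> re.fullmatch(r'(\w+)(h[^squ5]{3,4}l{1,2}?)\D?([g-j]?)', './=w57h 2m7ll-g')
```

None

This matches one or more of a word character (captured); then a literal 'h', then 3 to 4 of any character except [squ5], then 1 to 2 of a literal 'l' (lazy) (captured); then optionally a non-digit; then optionally a character in [g-j] (captured).
`fullmatch` succeeds only if the pattern covers the string from start to end.
Here the string isn't matched end-to-end, so the call returns None.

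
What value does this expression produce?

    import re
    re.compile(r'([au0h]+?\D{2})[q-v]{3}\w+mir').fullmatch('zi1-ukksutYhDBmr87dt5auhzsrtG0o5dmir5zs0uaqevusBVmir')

None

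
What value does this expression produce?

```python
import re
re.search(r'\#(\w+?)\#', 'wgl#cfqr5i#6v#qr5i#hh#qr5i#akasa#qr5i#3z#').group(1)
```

'cfqr5i'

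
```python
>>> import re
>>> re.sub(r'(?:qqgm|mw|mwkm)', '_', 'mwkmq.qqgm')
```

Branches in `(...|...)` are attempted left-to-right; the first branch that allows the whole pattern to succeed is taken.
`sub` substitutes '_' at each match site.

'_kmq._'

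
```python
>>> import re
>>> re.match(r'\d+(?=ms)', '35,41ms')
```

None

The `(?=…)`/`(?<=…)` assertion just peeks at neighbouring text; it doesn't advance the match position.
`re.match` won't scan ahead — the pattern has to work from the very first character.
Here the pattern fails at index 0, so the call returns None.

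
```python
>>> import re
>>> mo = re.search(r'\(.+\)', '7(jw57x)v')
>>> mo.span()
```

`search` walks the string left to right and returns the first match it finds.
The match spans [1:8] → '(jw57x)'.

(1, 8)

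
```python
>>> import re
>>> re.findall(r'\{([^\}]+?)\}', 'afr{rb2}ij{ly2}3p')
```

Walking the string: at [3:8] match '{rb2}', group 1 = 'rb2'; at [10:15] match '{ly2}', group 1 = 'ly2'.
`findall` collects group 1 from each match (2 total).

['rb2', 'ly2']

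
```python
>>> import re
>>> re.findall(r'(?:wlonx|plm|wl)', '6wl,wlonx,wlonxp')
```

['wl', 'wlonx', 'wlonx']

Branches in `(...|...)` are attempted left-to-right; the first branch that allows the whole pattern to succeed is taken.
Scanning left to right: at [1:3] → 'wl'; at [4:9] → 'wlonx'; at [10:15] → 'wlonx'.
With no groups in the pattern, `findall` gives back each whole match — 3 here.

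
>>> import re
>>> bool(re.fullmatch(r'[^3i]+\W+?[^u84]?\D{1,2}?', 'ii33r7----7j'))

False

`re.fullmatch` is like wrapping the pattern in `^…$` (in single-line mode).
Here the string isn't matched end-to-end, so the call returns None, and `bool(None)` is False.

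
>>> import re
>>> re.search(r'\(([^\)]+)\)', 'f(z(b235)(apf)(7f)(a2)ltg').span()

(1, 9)

`search` walks the string left to right and returns the first match it finds.
The match spans [1:9] → '(z(b235)'.
Captured: group 1 = 'z(b235'.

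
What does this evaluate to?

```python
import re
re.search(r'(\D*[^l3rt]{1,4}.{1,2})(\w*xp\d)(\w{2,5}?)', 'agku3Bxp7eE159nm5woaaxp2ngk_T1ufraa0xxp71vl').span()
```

(0, 42)

The pattern matches zero or more of a non-digit, then 1 to 4 of any character except [l3rt], then 1 to 2 of any character (captured); then zero or more of a word character, then the literal 'xp', then a digit (captured); then 2 to 5 of a word character (lazy) (captured).
Unlike `match`, `search` isn't anchored — it looks for the pattern anywhere in the string.
The match spans [0:42] → 'agku3Bxp7eE159nm5woaaxp2ngk_T1ufraa0xxp71v'.
Captured: group 1 = 'agku3B', group 2 = 'xp7eE159nm5woaaxp2ngk_T1ufraa0xxp7', group 3 = '1v'.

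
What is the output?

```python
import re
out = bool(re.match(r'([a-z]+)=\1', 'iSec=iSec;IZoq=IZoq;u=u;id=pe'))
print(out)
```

False

`match` is anchored at position 0; if the pattern doesn't fit there, it returns None.
Here the string doesn't start with a match, so the call returns None, and `bool(None)` is False.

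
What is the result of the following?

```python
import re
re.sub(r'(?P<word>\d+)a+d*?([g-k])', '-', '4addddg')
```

Each match is replaced by '-'.

'-'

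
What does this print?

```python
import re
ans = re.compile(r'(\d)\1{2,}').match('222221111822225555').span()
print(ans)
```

`re.match` only tries the pattern at the start of the string.
The match spans [0:5] → '22222'.

(0, 5)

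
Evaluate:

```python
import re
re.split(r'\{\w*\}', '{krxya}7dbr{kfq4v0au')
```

['', '7dbr{kfq4v0au']

Matches to split on: at [0:7] → '{krxya}'.
Each match becomes a cut point; 2 segments remain.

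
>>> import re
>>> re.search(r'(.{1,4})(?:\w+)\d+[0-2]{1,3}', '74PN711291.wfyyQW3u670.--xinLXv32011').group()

'74PN711291'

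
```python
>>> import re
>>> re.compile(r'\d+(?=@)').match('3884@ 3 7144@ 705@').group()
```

Lookahead/lookbehind check context without consuming it, so the matched span excludes the asserted characters.
`re.match` won't scan ahead — the pattern has to work from the very first character.
The match spans [0:4] → '3884'.

'3884'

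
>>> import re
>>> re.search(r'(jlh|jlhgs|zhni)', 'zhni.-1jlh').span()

(0, 4)

The match spans [0:4] → 'zhni'.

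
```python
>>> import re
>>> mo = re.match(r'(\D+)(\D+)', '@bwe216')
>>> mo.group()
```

Pattern: one or more of a non-digit (captured); then one or more of a non-digit (captured).
`re.match` won't scan ahead — the pattern has to work from the very first character.
The match spans [0:4] → '@bwe'.
Captured: group 1 = '@bw', group 2 = 'e'.

'@bwe'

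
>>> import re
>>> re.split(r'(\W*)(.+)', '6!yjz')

['', '', '6!yjz', '']

This matches zero or more of a non-word character (captured); then one or more of any character (captured).
Matches to split on: at [0:5] → '6!yjz'.
The group in the pattern means `split` returns the separators' captures alongside the pieces.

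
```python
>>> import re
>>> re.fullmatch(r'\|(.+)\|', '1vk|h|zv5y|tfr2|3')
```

`re.fullmatch` requires the pattern to consume the entire string.
Here the pattern can't cover the whole string, so the call returns None.

None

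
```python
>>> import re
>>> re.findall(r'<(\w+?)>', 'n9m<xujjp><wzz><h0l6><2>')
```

['xujjp', 'wzz', 'h0l6', '2']

Walking the string: at [3:10] match '<xujjp>', group 1 = 'xujjp'; at [10:15] match '<wzz>', group 1 = 'wzz'; at [15:21] match '<h0l6>', group 1 = 'h0l6'; at [21:24] match '<2>', group 1 = '2'.
One capturing group, so `findall` returns just the captured substring from each match — 4 in all.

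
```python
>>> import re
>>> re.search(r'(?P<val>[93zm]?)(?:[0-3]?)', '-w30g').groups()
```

The match spans [0:0] → ''.
Captured: group 1 = ''.

('',)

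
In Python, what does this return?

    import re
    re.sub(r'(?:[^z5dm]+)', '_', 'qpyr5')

'_5'

This matches one or more of any character except [z5dm] (non-capturing group).
Matches: at [0:4] → 'qpyr'.
Every occurrence is swapped for '_'.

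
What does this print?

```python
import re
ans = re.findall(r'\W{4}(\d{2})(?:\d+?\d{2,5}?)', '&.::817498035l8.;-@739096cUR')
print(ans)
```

['81', '73']

Pattern: exactly 4 of a non-word character; then exactly 2 of a digit (captured); then one or more of a digit (lazy), then 2 to 5 of a digit (lazy) (non-capturing group).
Scanning left to right: at [0:9] match '&.::81749', group 1 = '81'; at [15:24] match '.;-@73909', group 1 = '73'.
One capturing group, so `findall` returns just the captured substring from each match — 2 in all.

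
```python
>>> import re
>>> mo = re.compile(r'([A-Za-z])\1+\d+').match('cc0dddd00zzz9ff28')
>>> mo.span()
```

A backreference is literal: `\1` must see the identical characters the first group matched.
`match` is anchored at position 0; if the pattern doesn't fit there, it returns None.
The match spans [0:3] → 'cc0'.
Captured: group 1 = 'c'.

(0, 3)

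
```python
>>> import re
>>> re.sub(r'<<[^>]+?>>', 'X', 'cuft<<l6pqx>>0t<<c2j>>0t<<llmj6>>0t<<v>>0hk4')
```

Matches: at [4:13] → '<<l6pqx>>'; at [15:22] → '<<c2j>>'; at [24:33] → '<<llmj6>>'; at [35:40] → '<<v>>'.
`sub` substitutes 'X' at each match site.

'cuftX0tX0tX0tX0hk4'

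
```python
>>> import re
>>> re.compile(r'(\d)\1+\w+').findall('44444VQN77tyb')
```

['4']

`\1` is not a pattern — it's the concrete string captured by group 1, re-applied verbatim.
Matches: at [0:13] match '44444VQN77tyb', group 1 = '4'.
One capturing group, so `findall` returns just the captured substring from the one match — 1 in all.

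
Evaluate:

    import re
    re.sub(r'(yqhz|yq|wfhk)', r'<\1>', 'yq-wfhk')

Matches: at [0:2] → 'yq'; at [3:7] → 'wfhk'.
Each match is replaced using the text its own group 1 captured.

'<yq>-<wfhk>'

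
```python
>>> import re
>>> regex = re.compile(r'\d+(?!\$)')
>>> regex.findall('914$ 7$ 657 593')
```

['91', '657', '593']

The negative lookahead/lookbehind blocks any match where the forbidden context is present.
Scanning left to right: at [0:2] → '91'; at [8:11] → '657'; at [12:15] → '593'.
No capturing groups, so `findall` returns the 3 full match strings.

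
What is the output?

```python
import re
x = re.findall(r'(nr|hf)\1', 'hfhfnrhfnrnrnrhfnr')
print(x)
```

['hf', 'nr']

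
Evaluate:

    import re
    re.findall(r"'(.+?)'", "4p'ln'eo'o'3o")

Lazy quantifiers expand one character at a time until the remainder of the pattern can match.
Because there's exactly one group, `findall` drops the full match and keeps group 1 from each hit.

['ln', 'o']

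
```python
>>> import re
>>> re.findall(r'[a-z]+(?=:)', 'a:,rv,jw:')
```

Because the assertion is zero-width, the text it checks is not consumed and won't appear in the result.
No capturing groups, so `findall` returns the 2 full match strings.

['a', 'jw']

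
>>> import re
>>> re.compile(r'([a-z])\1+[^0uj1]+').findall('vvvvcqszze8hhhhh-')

['v']

`\1` has to match the exact text group 1 already captured.
Matches: at [0:17] match 'vvvvcqszze8hhhhh-', group 1 = 'v'.
One capturing group, so `findall` returns just the captured substring from the one match — 1 in all.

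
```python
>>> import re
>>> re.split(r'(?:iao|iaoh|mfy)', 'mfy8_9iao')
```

['', '8_9', '']

Each match becomes a cut point; 3 segments remain.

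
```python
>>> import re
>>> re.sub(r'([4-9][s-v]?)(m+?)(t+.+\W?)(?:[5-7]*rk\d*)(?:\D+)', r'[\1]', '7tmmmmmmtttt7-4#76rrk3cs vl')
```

'[7t]'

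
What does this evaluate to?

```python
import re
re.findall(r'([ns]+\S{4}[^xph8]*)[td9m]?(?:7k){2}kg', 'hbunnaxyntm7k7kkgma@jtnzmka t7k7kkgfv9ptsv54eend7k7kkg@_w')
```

['nnaxyntm7k7kkgma@jtnzmka t', 'sv54eend']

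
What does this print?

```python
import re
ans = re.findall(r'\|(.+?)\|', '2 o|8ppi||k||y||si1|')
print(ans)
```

['8ppi', 'k', 'y', 'si1']

Because the quantifier is non-greedy, it stops expanding at the earliest point where the rest of the pattern can succeed.
Because there's exactly one group, `findall` drops the full match and keeps group 1 from each hit.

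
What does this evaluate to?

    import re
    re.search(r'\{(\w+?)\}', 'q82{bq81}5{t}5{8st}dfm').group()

'{bq81}'

The match spans [3:9] → '{bq81}'.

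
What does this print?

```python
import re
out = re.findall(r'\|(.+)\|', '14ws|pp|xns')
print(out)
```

Walking the string: at [4:8] match '|pp|', group 1 = 'pp'.
`findall` collects group 1 from the one match (1 total).

['pp']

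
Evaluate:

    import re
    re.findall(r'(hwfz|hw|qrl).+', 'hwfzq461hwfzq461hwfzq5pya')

['hwfz']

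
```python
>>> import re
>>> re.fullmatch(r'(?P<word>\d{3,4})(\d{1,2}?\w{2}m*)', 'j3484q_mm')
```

`re.fullmatch` is like wrapping the pattern in `^…$` (in single-line mode).
Here the string isn't matched end-to-end, so the call returns None.

None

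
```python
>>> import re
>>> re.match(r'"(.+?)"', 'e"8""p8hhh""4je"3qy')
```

`re.match` only tries the pattern at the start of the string.
Here the string doesn't start with a match, so the call returns None.

None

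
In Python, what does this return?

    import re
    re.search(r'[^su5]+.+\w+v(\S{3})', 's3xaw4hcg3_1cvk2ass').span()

(1, 17)

This matches one or more of any character except [su5], then one or more of any character; then one or more of a word character, then the literal 'v'; then exactly 3 of a non-whitespace character (captured).
`re.search` scans for the first position where the pattern succeeds.
The match spans [1:17] → '3xaw4hcg3_1cvk2a'.
Captured: group 1 = 'k2a'.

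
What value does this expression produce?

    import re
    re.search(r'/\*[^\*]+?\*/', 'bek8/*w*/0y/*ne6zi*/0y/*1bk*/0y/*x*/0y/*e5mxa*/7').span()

(4, 9)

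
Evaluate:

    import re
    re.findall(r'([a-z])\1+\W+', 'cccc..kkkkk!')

`\1` has to match the exact text group 1 already captured.
`findall` collects group 1 from each match (2 total).

['c', 'k']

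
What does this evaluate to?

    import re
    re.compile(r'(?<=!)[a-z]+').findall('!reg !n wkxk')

['reg', 'n']

The positive lookaround only admits positions where the adjacent text matches; those characters stay outside the span.
Matches: at [1:4] → 'reg'; at [6:7] → 'n'.
Since nothing is captured, `findall` lists the 2 matched substrings directly.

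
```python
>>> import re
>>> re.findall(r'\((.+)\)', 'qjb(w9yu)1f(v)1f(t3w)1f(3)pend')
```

['w9yu)1f(v)1f(t3w)1f(3']

Matches: at [3:26] match '(w9yu)1f(v)1f(t3w)1f(3)', group 1 = 'w9yu)1f(v)1f(t3w)1f(3'.
With a single group, `findall` returns only what that group captured — 1 item.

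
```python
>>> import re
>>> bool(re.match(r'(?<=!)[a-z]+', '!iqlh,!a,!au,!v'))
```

False

The lookaround is zero-width — it requires the adjacent text to match without consuming it, so the asserted text isn't part of the match.
`re.match` won't scan ahead — the pattern has to work from the very first character.
Here the pattern fails at index 0, so the call returns None, and `bool(None)` is False.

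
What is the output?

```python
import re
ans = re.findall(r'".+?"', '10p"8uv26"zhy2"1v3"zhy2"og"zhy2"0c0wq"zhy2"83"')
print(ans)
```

['"8uv26"', '"1v3"', '"og"', '"0c0wq"', '"83"']

Walking the string: at [3:10] → '"8uv26"'; at [14:19] → '"1v3"'; at [23:27] → '"og"'; at [31:38] → '"0c0wq"'; at [42:46] → '"83"'.
Since nothing is captured, `findall` lists the 5 matched substrings directly.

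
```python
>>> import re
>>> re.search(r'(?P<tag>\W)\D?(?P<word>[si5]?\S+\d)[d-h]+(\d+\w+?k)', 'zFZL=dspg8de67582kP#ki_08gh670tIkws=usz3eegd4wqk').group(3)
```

Pattern: a non-word character (captured as 'tag'); then optionally a non-digit; then optionally one of [si5], then one or more of a non-whitespace character, then a digit (captured as 'word'); then one or more of a character in [d-h]; then one or more of a digit, then one or more of a word character (lazy), then the literal 'k' (captured).
`search` walks the string left to right and returns the first match it finds.
The match spans [4:48] → '=dspg8de67582kP#ki_08gh670tIkws=usz3eegd4wqk'.
Captured: group 1 = '=', group 2 = 'spg8de67582kP#ki_08gh670tIkws=usz3', group 3 = '4wqk'.

'4wqk'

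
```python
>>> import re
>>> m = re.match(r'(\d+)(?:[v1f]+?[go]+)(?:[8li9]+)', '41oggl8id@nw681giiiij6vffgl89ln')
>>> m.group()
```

`match` is anchored at position 0; if the pattern doesn't fit there, it returns None.
The match spans [0:8] → '41oggl8i'.

'41oggl8i'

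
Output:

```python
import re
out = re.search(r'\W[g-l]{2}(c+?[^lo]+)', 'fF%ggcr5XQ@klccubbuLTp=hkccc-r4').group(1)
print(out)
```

The match spans [2:12] → '%ggcr5XQ@k'.
Captured: group 1 = 'cr5XQ@k'.

cr5XQ@k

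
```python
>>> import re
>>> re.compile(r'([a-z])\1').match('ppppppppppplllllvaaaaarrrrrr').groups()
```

`\1` is not a pattern — it's the concrete string captured by group 1, re-applied verbatim.
`match` is anchored at position 0; if the pattern doesn't fit there, it returns None.
The match spans [0:2] → 'pp'.
Captured: group 1 = 'p'.

('p',)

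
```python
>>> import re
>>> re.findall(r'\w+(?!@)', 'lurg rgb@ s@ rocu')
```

Because the assertion is negative and zero-width, positions next to the forbidden text are skipped.
Scanning left to right: at [0:4] → 'lurg'; at [5:7] → 'rg'; at [13:17] → 'rocu'.
Since nothing is captured, `findall` lists the 3 matched substrings directly.

['lurg', 'rg', 'rocu']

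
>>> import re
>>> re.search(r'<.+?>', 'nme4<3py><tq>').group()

A non-greedy quantifier consumes as few characters as it can — just enough that the remainder of the pattern still matches from where it stops; whatever follows it matches normally.
The match spans [4:9] → '<3py>'.

'<3py>'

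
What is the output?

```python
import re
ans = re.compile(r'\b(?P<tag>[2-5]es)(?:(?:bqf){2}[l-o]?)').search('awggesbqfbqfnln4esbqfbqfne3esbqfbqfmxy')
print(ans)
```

None

Here the pattern never matches, so the call returns None.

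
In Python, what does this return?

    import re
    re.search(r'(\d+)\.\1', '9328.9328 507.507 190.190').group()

After group 1 captures some text, `\1` only succeeds where that same text appears again.
`re.search` tries every starting position until one works.
The match spans [0:9] → '9328.9328'.
Captured: group 1 = '9328'.

'9328.9328'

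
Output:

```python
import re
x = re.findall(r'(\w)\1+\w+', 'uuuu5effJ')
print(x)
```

['u']

`\1` is not a pattern — it's the concrete string captured by group 1, re-applied verbatim.
Matches: at [0:9] match 'uuuu5effJ', group 1 = 'u'.
`findall` collects group 1 from the one match (1 total).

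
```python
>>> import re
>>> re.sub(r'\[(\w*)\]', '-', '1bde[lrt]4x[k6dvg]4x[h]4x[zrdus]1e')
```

'1bde-4x-4x-4x-1e'

Each match is replaced by '-'.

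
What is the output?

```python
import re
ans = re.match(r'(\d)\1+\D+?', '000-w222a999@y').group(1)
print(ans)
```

0

The match spans [0:4] → '000-'.
Captured: group 1 = '0'.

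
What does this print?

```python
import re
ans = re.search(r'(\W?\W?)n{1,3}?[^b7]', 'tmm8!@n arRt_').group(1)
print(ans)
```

The match spans [4:8] → '!@n '.
Captured: group 1 = '!@'.

!@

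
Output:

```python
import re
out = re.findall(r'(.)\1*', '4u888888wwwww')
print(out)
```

['4', 'u', '8', 'w']

After group 1 captures some text, `\1` only succeeds where that same text appears again.
Scanning left to right: at [0:1] match '4', group 1 = '4'; at [1:2] match 'u', group 1 = 'u'; at [2:8] match '888888', group 1 = '8'; at [8:13] match 'wwwww', group 1 = 'w'.
`findall` collects group 1 from each match (4 total).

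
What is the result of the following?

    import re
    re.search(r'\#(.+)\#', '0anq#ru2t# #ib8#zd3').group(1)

The match spans [4:16] → '#ru2t# #ib8#'.
Captured: group 1 = 'ru2t# #ib8'.

'ru2t# #ib8'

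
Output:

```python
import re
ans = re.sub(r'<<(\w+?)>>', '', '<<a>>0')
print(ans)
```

0

`sub` substitutes '' at each match site.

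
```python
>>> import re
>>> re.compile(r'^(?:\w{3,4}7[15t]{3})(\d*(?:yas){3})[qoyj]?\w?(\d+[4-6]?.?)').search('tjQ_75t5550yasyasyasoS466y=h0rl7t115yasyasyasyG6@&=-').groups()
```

('550yasyasyas', '466y')

The pattern matches anchored at the start of the string; then 3 to 4 of a word character, then the literal '7', then exactly 3 of one of [15t] (non-capturing group); then zero or more of a digit, then the literal 'yas' repeated 3 times (captured); then optionally one of [qoyj], then optionally a word character; then one or more of a digit, then optionally a character in [4-6], then optionally any character (captured).
`re.search` tries every starting position until one works.
The match spans [0:26] → 'tjQ_75t5550yasyasyasoS466y'.
Captured: group 1 = '550yasyasyas', group 2 = '466y'.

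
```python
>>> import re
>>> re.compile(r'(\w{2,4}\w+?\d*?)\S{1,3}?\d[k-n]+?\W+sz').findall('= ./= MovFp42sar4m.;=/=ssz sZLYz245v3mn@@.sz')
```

['sZLYz2']

This matches 2 to 4 of a word character, then one or more of a word character (lazy), then zero or more of a digit (lazy) (captured); then 1 to 3 of a non-whitespace character (lazy), then a digit, then one or more of a character in [k-n] (lazy); then one or more of a non-word character, then the literal 'sz'.
The `?` after the quantifier makes it lazy — it takes as little as possible before letting the rest of the pattern try.
Scanning left to right: at [27:44] match 'sZLYz245v3mn@@.sz', group 1 = 'sZLYz2'.
One capturing group, so `findall` returns just the captured substring from the one match — 1 in all.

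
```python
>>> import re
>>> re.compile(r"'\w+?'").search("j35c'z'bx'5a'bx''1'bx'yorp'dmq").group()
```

"'z'"

The match spans [4:7] → "'z'".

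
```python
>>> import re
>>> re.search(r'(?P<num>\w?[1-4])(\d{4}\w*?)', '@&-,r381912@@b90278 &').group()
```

'r38191'

The pattern matches optionally a word character, then a character in [1-4] (captured as 'num'); then exactly 4 of a digit, then zero or more of a word character (lazy) (captured).
Because the quantifier is non-greedy, it stops expanding at the earliest point where the rest of the pattern can succeed.
`search` walks the string left to right and returns the first match it finds.
The match spans [4:10] → 'r38191'.
Captured: group 1 = 'r3', group 2 = '8191'.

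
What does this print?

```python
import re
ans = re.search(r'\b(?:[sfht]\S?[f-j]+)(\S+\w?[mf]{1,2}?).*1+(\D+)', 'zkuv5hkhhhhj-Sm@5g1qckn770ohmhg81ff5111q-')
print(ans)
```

None

The pattern matches a word boundary (`\b`, zero-width); then one of [sfht], then optionally a non-whitespace character, then one or more of a character in [f-j] (non-capturing group); then one or more of a non-whitespace character, then optionally a word character, then 1 to 2 of one of [mf] (lazy) (captured); then zero or more of any character, then one or more of the literal '1'; then one or more of a non-digit (captured).
Here the pattern never matches, so the call returns None.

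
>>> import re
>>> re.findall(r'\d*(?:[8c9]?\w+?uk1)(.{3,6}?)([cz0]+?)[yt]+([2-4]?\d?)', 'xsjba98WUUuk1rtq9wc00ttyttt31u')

The pattern matches zero or more of a digit; then optionally one of [8c9], then one or more of a word character (lazy), then the literal 'uk1' (non-capturing group); then 3 to 6 of any character (lazy) (captured); then one or more of one of [cz0] (lazy) (captured); then one or more of one of [yt]; then optionally a character in [2-4], then optionally a digit (captured).
Walking the string: at [0:29] match 'xsjba98WUUuk1rtq9wc00ttyttt31', groups = ('rtq9w', 'c00', '31').
`findall` packs the 3 group values into a tuple for every match.

[('rtq9w', 'c00', '31')]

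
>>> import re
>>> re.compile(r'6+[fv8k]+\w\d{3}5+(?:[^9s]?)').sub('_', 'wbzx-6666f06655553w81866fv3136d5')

This matches one or more of the literal '6', then one or more of one of [fv8k]; then a word character, then exactly 3 of a digit, then one or more of the literal '5'; then optionally any character except [9s] (non-capturing group).
Matches: at [5:18] → '6666f06655553'.
Every occurrence is swapped for '_'.

'wbzx-_w81866fv3136d5'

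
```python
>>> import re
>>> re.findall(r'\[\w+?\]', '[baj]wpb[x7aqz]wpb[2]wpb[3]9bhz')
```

['[baj]', '[x7aqz]', '[2]', '[3]']

Walking the string: at [0:5] → '[baj]'; at [8:15] → '[x7aqz]'; at [18:21] → '[2]'; at [24:27] → '[3]'.
No capturing groups, so `findall` returns the 4 full match strings.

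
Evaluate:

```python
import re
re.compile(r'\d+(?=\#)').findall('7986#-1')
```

['7986']

The positive lookaround only admits positions where the adjacent text matches; those characters stay outside the span.
Walking the string: at [0:4] → '7986'.
No capturing groups, so `findall` returns the 1 full match string.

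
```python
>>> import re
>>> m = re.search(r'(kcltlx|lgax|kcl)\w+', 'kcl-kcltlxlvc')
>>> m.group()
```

'kcltlxlvc'

The match spans [4:13] → 'kcltlxlvc'.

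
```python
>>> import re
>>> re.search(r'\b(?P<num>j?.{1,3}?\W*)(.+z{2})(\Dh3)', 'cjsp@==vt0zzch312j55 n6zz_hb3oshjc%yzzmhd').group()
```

'cjsp@==vt0zzch3'

This matches a word boundary (`\b`, zero-width); then optionally a literal 'j', then 1 to 3 of any character (lazy), then zero or more of a non-word character (captured as 'num'); then one or more of any character, then exactly 2 of a literal 'z' (captured); then a non-digit, then the literal 'h3' (captured).
Unlike `match`, `search` isn't anchored — it looks for the pattern anywhere in the string.
The match spans [0:15] → 'cjsp@==vt0zzch3'.
Captured: group 1 = 'c', group 2 = 'jsp@==vt0zz', group 3 = 'ch3'.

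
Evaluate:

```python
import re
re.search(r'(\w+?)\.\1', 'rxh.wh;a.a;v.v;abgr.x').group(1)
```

The match spans [7:10] → 'a.a'.
Captured: group 1 = 'a'.

'a'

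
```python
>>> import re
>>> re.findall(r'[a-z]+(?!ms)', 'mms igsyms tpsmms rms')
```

['mms', 'igsyms', 'tpsmms', 'rms']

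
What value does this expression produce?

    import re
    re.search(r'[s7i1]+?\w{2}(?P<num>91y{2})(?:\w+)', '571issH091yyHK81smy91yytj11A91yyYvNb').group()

'71issH091yyHK81smy91yytj11A91yyYvNb'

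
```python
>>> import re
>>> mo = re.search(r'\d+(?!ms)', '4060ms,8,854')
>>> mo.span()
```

A negative assertion filters positions out without eating any characters.
The match spans [0:3] → '406'.

(0, 3)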